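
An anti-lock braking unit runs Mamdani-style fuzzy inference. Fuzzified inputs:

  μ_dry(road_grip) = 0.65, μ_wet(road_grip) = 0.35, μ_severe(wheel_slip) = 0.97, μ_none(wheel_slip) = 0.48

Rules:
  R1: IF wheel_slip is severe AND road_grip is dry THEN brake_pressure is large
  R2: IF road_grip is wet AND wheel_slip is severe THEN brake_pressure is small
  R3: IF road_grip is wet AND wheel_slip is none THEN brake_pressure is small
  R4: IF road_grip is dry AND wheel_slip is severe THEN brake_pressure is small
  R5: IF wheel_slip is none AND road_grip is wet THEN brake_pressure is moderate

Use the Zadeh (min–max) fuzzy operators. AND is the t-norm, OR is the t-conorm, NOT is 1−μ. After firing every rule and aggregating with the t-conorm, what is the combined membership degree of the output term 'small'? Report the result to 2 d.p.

0.65

R1: severe=0.97, dry=0.65; AND[min(a, b)] → w = 0.65
R2: wet=0.35, severe=0.97; AND[min(a, b)] → w = 0.35
R3: wet=0.35, none=0.48; AND[min(a, b)] → w = 0.35
R4: dry=0.65, severe=0.97; AND[min(a, b)] → w = 0.65
R5: none=0.48, wet=0.35; AND[min(a, b)] → w = 0.35
Rules with consequent 'small': {R2, R3, R4} → strengths 0.35, 0.35, 0.65
Aggregate via t-conorm [max(a, b)]: 0.65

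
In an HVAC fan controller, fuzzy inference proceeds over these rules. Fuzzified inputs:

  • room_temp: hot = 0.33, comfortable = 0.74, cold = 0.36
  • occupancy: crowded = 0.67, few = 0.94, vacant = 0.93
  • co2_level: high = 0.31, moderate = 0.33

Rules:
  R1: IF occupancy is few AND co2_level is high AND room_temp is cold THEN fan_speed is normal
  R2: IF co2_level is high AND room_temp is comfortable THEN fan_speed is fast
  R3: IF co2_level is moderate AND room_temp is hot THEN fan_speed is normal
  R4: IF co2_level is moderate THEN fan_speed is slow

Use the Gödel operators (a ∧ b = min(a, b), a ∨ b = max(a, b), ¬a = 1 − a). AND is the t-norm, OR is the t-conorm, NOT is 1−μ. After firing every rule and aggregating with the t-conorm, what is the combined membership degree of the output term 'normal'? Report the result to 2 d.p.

R1: few=0.94, high=0.31, cold=0.36; AND[min(a, b)] → w = 0.31
R2: high=0.31, comfortable=0.74; AND[min(a, b)] → w = 0.31
R3: moderate=0.33, hot=0.33; AND[min(a, b)] → w = 0.33
R4: moderate=0.33 → w = 0.33
Rules with consequent 'normal': {R1, R3} → strengths 0.31, 0.33
Aggregate via t-conorm [max(a, b)]: 0.33

0.33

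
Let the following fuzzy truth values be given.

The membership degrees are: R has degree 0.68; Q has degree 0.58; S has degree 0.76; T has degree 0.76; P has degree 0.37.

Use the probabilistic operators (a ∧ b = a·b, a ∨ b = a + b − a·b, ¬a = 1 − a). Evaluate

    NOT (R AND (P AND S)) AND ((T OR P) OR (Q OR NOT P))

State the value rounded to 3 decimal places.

0.790

P AND S = a·b on (0.3700, 0.7600) = 0.2812
R AND (P AND S) = a·b on (0.6800, 0.2812) = 0.1912
NOT (R AND (P AND S)) = 1 − 0.1912 = 0.8088
T OR P = a + b − a·b on (0.7600, 0.3700) = 0.8488
NOT P = 1 − 0.3700 = 0.6300
Q OR NOT P = a + b − a·b on (0.5800, 0.6300) = 0.8446
(T OR P) OR (Q OR NOT P) = a + b − a·b on (0.8488, 0.8446) = 0.9765
NOT (R AND (P AND S)) AND ((T OR P) OR (Q OR NOT P)) = a·b on (0.8088, 0.9765) = 0.7898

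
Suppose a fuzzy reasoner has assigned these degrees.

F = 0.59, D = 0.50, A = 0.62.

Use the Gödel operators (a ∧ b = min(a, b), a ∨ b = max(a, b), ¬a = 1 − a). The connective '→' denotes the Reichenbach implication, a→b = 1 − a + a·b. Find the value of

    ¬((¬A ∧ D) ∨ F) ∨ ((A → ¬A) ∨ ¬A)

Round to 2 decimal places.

0.62

¬A = 1 − 0.62 = 0.38
¬A ∧ D = min(a, b) on (0.38, 0.50) = 0.38
(¬A ∧ D) ∨ F = max(a, b) on (0.38, 0.59) = 0.59
¬((¬A ∧ D) ∨ F) = 1 − 0.59 = 0.41
¬A = 1 − 0.62 = 0.38
A → ¬A  [Reichenbach: 1 − a + a·b] with a=0.62, b=0.38 → 0.62
¬A = 1 − 0.62 = 0.38
(A → ¬A) ∨ ¬A = max(a, b) on (0.62, 0.38) = 0.62
¬((¬A ∧ D) ∨ F) ∨ ((A → ¬A) ∨ ¬A) = max(a, b) on (0.41, 0.62) = 0.62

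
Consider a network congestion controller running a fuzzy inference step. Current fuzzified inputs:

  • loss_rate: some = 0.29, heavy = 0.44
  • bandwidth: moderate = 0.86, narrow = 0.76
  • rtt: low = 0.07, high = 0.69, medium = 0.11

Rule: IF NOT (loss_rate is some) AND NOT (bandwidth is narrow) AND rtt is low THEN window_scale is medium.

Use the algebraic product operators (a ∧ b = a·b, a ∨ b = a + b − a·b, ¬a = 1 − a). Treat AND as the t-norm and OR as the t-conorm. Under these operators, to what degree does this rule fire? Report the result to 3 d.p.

0.012

firing strength: ¬some=1−0.29=0.71, ¬narrow=1−0.76=0.24, low=0.07; AND[a·b] → w = 0.0119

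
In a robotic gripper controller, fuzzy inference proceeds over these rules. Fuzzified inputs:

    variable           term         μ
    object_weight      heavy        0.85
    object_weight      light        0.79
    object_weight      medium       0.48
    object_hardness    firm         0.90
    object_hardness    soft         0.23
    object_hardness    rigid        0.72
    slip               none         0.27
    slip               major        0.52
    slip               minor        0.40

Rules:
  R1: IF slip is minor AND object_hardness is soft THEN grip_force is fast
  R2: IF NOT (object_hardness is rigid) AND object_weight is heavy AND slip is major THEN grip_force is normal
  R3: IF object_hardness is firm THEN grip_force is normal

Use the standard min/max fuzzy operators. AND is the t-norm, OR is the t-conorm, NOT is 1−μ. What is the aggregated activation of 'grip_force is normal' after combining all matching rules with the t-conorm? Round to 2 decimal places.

0.90

R1: minor=0.40, soft=0.23; AND[min(a, b)] → w = 0.23
R2: ¬rigid=1−0.72=0.28, heavy=0.85, major=0.52; AND[min(a, b)] → w = 0.28
R3: firm=0.90 → w = 0.90
Rules with consequent 'normal': {R2, R3} → strengths 0.28, 0.90
Aggregate via t-conorm [max(a, b)]: 0.90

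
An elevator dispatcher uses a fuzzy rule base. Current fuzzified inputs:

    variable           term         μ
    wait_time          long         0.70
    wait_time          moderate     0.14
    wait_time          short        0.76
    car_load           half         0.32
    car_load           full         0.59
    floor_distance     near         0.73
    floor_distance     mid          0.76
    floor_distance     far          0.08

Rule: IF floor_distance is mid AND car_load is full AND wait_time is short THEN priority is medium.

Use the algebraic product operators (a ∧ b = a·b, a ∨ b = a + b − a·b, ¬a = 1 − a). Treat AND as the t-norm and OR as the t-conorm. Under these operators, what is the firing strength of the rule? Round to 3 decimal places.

firing strength: mid=0.76, full=0.59, short=0.76; AND[a·b] → w = 0.3408

0.341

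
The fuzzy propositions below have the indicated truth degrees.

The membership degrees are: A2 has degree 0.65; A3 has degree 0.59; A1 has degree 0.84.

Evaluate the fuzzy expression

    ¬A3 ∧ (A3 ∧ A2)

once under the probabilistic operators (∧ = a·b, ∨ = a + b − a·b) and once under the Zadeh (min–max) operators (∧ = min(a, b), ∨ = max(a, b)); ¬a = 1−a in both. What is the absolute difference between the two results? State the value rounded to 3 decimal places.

0.253

Under probabilistic:
  ¬A3 = 1 − 0.5900 = 0.4100
  A3 ∧ A2 = a·b on (0.5900, 0.6500) = 0.3835
  ¬A3 ∧ (A3 ∧ A2) = a·b on (0.4100, 0.3835) = 0.1572
  → value = 0.1572
Under Zadeh (min–max):
  ¬A3 = 1 − 0.59 = 0.41
  A3 ∧ A2 = min(a, b) on (0.59, 0.65) = 0.59
  ¬A3 ∧ (A3 ∧ A2) = min(a, b) on (0.41, 0.59) = 0.41
  → value = 0.4100
|0.1572 − 0.4100| = 0.253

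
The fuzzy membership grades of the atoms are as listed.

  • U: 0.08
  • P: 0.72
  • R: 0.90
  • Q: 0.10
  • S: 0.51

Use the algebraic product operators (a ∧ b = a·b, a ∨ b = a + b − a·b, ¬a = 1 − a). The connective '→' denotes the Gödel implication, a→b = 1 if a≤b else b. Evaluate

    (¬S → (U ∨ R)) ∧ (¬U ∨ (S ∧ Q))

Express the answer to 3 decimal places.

¬S = 1 − 0.5100 = 0.4900
U ∨ R = a + b − a·b on (0.0800, 0.9000) = 0.9080
¬S → (U ∨ R)  [Gödel: 1 if a≤b else b] with a=0.4900, b=0.9080 → 1.0000
¬U = 1 − 0.0800 = 0.9200
S ∧ Q = a·b on (0.5100, 0.1000) = 0.0510
¬U ∨ (S ∧ Q) = a + b − a·b on (0.9200, 0.0510) = 0.9241
(¬S → (U ∨ R)) ∧ (¬U ∨ (S ∧ Q)) = a·b on (1.0000, 0.9241) = 0.9241

0.924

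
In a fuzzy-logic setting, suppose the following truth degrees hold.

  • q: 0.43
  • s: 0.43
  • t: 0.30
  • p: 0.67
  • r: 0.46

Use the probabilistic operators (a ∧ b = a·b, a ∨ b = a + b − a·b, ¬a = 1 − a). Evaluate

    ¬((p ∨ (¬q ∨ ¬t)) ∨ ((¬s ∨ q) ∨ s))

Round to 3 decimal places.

¬q = 1 − 0.4300 = 0.5700
¬t = 1 − 0.3000 = 0.7000
¬q ∨ ¬t = a + b − a·b on (0.5700, 0.7000) = 0.8710
p ∨ (¬q ∨ ¬t) = a + b − a·b on (0.6700, 0.8710) = 0.9574
¬s = 1 − 0.4300 = 0.5700
¬s ∨ q = a + b − a·b on (0.5700, 0.4300) = 0.7549
(¬s ∨ q) ∨ s = a + b − a·b on (0.7549, 0.4300) = 0.8603
(p ∨ (¬q ∨ ¬t)) ∨ ((¬s ∨ q) ∨ s) = a + b − a·b on (0.9574, 0.8603) = 0.9941
¬((p ∨ (¬q ∨ ¬t)) ∨ ((¬s ∨ q) ∨ s)) = 1 − 0.9941 = 0.0059

0.006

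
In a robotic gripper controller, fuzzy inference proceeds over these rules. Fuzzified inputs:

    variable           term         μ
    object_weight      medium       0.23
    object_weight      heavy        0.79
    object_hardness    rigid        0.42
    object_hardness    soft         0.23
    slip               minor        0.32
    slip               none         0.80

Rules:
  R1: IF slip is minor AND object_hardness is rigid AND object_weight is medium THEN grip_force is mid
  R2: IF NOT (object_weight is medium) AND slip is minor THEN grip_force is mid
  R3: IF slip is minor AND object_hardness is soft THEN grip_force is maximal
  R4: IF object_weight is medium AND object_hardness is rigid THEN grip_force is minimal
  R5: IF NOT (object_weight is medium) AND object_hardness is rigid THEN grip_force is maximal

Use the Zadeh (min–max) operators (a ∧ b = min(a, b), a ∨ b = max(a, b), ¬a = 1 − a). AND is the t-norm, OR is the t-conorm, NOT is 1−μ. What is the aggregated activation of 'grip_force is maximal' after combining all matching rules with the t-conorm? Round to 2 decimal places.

R1: minor=0.32, rigid=0.42, medium=0.23; AND[min(a, b)] → w = 0.23
R2: ¬medium=1−0.23=0.77, minor=0.32; AND[min(a, b)] → w = 0.32
R3: minor=0.32, soft=0.23; AND[min(a, b)] → w = 0.23
R4: medium=0.23, rigid=0.42; AND[min(a, b)] → w = 0.23
R5: ¬medium=1−0.23=0.77, rigid=0.42; AND[min(a, b)] → w = 0.42
Rules with consequent 'maximal': {R3, R5} → strengths 0.23, 0.42
Aggregate via t-conorm [max(a, b)]: 0.42

0.42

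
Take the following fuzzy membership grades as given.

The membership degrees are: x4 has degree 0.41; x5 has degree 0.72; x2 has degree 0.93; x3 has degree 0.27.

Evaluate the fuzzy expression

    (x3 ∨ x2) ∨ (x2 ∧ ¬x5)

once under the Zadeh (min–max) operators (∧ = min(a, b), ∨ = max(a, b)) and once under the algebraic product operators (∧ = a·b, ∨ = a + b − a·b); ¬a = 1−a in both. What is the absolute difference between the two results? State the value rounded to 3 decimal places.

Under Zadeh (min–max):
  x3 ∨ x2 = max(a, b) on (0.27, 0.93) = 0.93
  ¬x5 = 1 − 0.72 = 0.28
  x2 ∧ ¬x5 = min(a, b) on (0.93, 0.28) = 0.28
  (x3 ∨ x2) ∨ (x2 ∧ ¬x5) = max(a, b) on (0.93, 0.28) = 0.93
  → value = 0.9300
Under algebraic product:
  x3 ∨ x2 = a + b − a·b on (0.2700, 0.9300) = 0.9489
  ¬x5 = 1 − 0.7200 = 0.2800
  x2 ∧ ¬x5 = a·b on (0.9300, 0.2800) = 0.2604
  (x3 ∨ x2) ∨ (x2 ∧ ¬x5) = a + b − a·b on (0.9489, 0.2604) = 0.9622
  → value = 0.9622
|0.9300 − 0.9622| = 0.032

0.032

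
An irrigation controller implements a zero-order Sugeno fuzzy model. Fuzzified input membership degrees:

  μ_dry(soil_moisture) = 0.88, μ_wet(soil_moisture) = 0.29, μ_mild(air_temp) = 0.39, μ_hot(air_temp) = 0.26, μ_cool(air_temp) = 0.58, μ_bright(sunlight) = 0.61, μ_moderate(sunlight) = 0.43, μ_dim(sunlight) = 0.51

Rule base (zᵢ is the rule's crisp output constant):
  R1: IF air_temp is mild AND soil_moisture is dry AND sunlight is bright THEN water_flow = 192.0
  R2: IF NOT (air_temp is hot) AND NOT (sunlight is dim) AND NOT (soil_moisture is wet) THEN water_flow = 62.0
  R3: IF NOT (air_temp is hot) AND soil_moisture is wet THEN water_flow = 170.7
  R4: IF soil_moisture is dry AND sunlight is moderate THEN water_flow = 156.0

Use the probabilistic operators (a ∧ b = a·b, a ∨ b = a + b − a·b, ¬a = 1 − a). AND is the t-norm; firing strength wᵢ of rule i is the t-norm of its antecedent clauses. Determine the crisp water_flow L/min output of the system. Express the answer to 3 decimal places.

143.254

R1 (z=192.0): mild=0.39, dry=0.88, bright=0.61; AND[a·b] → w = 0.2094
R2 (z=62.0): ¬hot=1−0.26=0.74, ¬dim=1−0.51=0.49, ¬wet=1−0.29=0.71; AND[a·b] → w = 0.2574
R3 (z=170.7): ¬hot=1−0.26=0.74, wet=0.29; AND[a·b] → w = 0.2146
R4 (z=156.0): dry=0.88, moderate=0.43; AND[a·b] → w = 0.3784
Weighted average = (0.2094·192.0 + 0.2574·62.0 + 0.2146·170.7 + 0.3784·156.0) / (0.2094 + 0.2574 + 0.2146 + 0.3784)
  = 151.8199 / 1.0598 = 143.254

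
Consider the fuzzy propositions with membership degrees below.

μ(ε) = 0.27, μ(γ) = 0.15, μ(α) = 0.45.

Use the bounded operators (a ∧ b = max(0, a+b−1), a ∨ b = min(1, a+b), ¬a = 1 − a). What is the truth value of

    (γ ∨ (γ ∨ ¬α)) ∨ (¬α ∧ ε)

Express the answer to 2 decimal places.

¬α = 1 − 0.45 = 0.55
γ ∨ ¬α = min(1, a+b) on (0.15, 0.55) = 0.70
γ ∨ (γ ∨ ¬α) = min(1, a+b) on (0.15, 0.70) = 0.85
¬α = 1 − 0.45 = 0.55
¬α ∧ ε = max(0, a+b−1) on (0.55, 0.27) = 0.00
(γ ∨ (γ ∨ ¬α)) ∨ (¬α ∧ ε) = min(1, a+b) on (0.85, 0.00) = 0.85

0.85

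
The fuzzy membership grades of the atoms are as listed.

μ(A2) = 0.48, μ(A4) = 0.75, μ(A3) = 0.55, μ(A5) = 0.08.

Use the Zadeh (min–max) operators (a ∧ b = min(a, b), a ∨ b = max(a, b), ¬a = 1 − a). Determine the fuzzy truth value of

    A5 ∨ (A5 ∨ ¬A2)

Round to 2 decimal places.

0.52

¬A2 = 1 − 0.48 = 0.52
A5 ∨ ¬A2 = max(a, b) on (0.08, 0.52) = 0.52
A5 ∨ (A5 ∨ ¬A2) = max(a, b) on (0.08, 0.52) = 0.52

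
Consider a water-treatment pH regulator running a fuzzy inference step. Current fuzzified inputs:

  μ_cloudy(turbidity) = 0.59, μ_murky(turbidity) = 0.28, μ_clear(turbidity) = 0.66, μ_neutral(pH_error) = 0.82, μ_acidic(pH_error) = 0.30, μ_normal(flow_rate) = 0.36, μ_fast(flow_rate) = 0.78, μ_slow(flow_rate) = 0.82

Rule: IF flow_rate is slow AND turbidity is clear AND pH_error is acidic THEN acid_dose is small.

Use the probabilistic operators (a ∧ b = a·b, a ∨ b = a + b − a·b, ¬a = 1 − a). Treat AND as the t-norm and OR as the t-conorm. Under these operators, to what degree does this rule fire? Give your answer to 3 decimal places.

0.162

firing strength: slow=0.82, clear=0.66, acidic=0.30; AND[a·b] → w = 0.1624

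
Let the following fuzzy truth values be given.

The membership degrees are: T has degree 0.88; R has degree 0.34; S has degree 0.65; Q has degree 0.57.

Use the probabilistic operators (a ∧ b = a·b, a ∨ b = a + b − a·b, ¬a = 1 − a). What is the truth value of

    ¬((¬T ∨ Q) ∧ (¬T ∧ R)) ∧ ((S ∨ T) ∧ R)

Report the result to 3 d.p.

¬T = 1 − 0.8800 = 0.1200
¬T ∨ Q = a + b − a·b on (0.1200, 0.5700) = 0.6216
¬T = 1 − 0.8800 = 0.1200
¬T ∧ R = a·b on (0.1200, 0.3400) = 0.0408
(¬T ∨ Q) ∧ (¬T ∧ R) = a·b on (0.6216, 0.0408) = 0.0254
¬((¬T ∨ Q) ∧ (¬T ∧ R)) = 1 − 0.0254 = 0.9746
S ∨ T = a + b − a·b on (0.6500, 0.8800) = 0.9580
(S ∨ T) ∧ R = a·b on (0.9580, 0.3400) = 0.3257
¬((¬T ∨ Q) ∧ (¬T ∧ R)) ∧ ((S ∨ T) ∧ R) = a·b on (0.9746, 0.3257) = 0.3175

0.317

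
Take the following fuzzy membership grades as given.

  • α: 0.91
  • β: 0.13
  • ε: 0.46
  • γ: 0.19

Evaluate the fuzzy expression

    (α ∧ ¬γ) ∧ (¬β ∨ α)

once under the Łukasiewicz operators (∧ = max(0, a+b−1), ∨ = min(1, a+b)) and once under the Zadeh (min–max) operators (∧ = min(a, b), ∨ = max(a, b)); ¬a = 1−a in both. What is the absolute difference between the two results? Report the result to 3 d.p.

Under Łukasiewicz:
  ¬γ = 1 − 0.19 = 0.81
  α ∧ ¬γ = max(0, a+b−1) on (0.91, 0.81) = 0.72
  ¬β = 1 − 0.13 = 0.87
  ¬β ∨ α = min(1, a+b) on (0.87, 0.91) = 1.00
  (α ∧ ¬γ) ∧ (¬β ∨ α) = max(0, a+b−1) on (0.72, 1.00) = 0.72
  → value = 0.7200
Under Zadeh (min–max):
  ¬γ = 1 − 0.19 = 0.81
  α ∧ ¬γ = min(a, b) on (0.91, 0.81) = 0.81
  ¬β = 1 − 0.13 = 0.87
  ¬β ∨ α = max(a, b) on (0.87, 0.91) = 0.91
  (α ∧ ¬γ) ∧ (¬β ∨ α) = min(a, b) on (0.81, 0.91) = 0.81
  → value = 0.8100
|0.7200 − 0.8100| = 0.090

0.090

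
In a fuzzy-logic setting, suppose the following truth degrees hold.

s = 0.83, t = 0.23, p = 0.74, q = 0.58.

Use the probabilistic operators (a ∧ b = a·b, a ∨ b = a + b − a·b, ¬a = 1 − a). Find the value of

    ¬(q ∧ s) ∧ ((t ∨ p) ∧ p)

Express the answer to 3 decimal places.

0.307

q ∧ s = a·b on (0.5800, 0.8300) = 0.4814
¬(q ∧ s) = 1 − 0.4814 = 0.5186
t ∨ p = a + b − a·b on (0.2300, 0.7400) = 0.7998
(t ∨ p) ∧ p = a·b on (0.7998, 0.7400) = 0.5919
¬(q ∧ s) ∧ ((t ∨ p) ∧ p) = a·b on (0.5186, 0.5919) = 0.3069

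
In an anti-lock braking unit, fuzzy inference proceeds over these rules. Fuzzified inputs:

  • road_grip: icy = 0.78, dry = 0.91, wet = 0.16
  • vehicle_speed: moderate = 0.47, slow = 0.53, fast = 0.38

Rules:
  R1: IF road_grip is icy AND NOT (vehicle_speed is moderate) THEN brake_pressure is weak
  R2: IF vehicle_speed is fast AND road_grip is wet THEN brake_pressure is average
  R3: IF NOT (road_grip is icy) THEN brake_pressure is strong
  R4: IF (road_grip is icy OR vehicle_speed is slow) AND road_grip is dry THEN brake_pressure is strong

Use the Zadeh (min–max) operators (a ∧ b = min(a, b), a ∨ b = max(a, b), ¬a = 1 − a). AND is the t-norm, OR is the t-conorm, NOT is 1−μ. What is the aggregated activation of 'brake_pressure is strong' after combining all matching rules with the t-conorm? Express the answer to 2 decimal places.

0.78

R1: icy=0.78, ¬moderate=1−0.47=0.53; AND[min(a, b)] → w = 0.53
R2: fast=0.38, wet=0.16; AND[min(a, b)] → w = 0.16
R3: ¬icy=1−0.78=0.22 → w = 0.22
R4: (icy=0.78 OR slow=0.53) = 0.78; AND[min(a, b)] with dry=0.91 → w = 0.78
Rules with consequent 'strong': {R3, R4} → strengths 0.22, 0.78
Aggregate via t-conorm [max(a, b)]: 0.78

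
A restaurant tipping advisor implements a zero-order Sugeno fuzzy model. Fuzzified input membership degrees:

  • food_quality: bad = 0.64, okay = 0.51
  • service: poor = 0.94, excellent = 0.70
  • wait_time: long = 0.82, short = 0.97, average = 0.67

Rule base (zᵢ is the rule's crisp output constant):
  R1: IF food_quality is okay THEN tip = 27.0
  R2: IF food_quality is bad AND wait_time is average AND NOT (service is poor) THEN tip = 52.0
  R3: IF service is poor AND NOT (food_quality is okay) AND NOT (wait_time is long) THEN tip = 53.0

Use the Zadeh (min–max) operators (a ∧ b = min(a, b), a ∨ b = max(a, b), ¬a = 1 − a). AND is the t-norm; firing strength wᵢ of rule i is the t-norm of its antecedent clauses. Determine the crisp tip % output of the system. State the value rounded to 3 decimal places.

35.240

R1 (z=27.0): okay=0.51 → w = 0.51
R2 (z=52.0): bad=0.64, average=0.67, ¬poor=1−0.94=0.06; AND[min(a, b)] → w = 0.06
R3 (z=53.0): poor=0.94, ¬okay=1−0.51=0.49, ¬long=1−0.82=0.18; AND[min(a, b)] → w = 0.18
Weighted average = (0.51·27.0 + 0.06·52.0 + 0.18·53.0) / (0.51 + 0.06 + 0.18)
  = 26.4300 / 0.7500 = 35.240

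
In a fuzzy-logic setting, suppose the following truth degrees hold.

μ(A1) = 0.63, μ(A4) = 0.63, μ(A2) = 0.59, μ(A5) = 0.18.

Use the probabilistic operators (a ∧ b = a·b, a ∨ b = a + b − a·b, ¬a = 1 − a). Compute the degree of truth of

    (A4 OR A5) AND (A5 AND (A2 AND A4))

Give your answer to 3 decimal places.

0.047

A4 OR A5 = a + b − a·b on (0.6300, 0.1800) = 0.6966
A2 AND A4 = a·b on (0.5900, 0.6300) = 0.3717
A5 AND (A2 AND A4) = a·b on (0.1800, 0.3717) = 0.0669
(A4 OR A5) AND (A5 AND (A2 AND A4)) = a·b on (0.6966, 0.0669) = 0.0466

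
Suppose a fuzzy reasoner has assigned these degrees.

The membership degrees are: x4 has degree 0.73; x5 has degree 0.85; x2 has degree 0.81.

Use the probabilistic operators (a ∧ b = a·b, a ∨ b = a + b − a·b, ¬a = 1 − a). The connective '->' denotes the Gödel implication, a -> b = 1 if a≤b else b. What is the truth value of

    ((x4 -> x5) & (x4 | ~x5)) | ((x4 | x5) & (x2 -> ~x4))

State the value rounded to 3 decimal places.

x4 -> x5  [Gödel: 1 if a≤b else b] with a=0.7300, b=0.8500 → 1.0000
~x5 = 1 − 0.8500 = 0.1500
x4 | ~x5 = a + b − a·b on (0.7300, 0.1500) = 0.7705
(x4 -> x5) & (x4 | ~x5) = a·b on (1.0000, 0.7705) = 0.7705
x4 | x5 = a + b − a·b on (0.7300, 0.8500) = 0.9595
~x4 = 1 − 0.7300 = 0.2700
x2 -> ~x4  [Gödel: 1 if a≤b else b] with a=0.8100, b=0.2700 → 0.2700
(x4 | x5) & (x2 -> ~x4) = a·b on (0.9595, 0.2700) = 0.2591
((x4 -> x5) & (x4 | ~x5)) | ((x4 | x5) & (x2 -> ~x4)) = a + b − a·b on (0.7705, 0.2591) = 0.8300

0.830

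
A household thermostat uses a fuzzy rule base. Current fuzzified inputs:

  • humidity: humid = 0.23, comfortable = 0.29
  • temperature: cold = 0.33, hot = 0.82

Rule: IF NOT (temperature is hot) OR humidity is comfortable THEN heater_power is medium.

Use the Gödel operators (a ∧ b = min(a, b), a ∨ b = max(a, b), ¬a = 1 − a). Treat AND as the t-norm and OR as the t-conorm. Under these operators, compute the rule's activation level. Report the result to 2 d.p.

0.29

firing strength: ¬hot=1−0.82=0.18, comfortable=0.29; OR[max(a, b)] → w = 0.29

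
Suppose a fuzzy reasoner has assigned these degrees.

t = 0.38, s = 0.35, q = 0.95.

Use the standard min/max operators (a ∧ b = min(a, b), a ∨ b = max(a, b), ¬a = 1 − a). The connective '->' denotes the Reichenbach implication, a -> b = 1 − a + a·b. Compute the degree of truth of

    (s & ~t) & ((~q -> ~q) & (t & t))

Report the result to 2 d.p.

~t = 1 − 0.38 = 0.62
s & ~t = min(a, b) on (0.35, 0.62) = 0.35
~q = 1 − 0.95 = 0.05
~q = 1 − 0.95 = 0.05
~q -> ~q  [Reichenbach: 1 − a + a·b] with a=0.05, b=0.05 → 0.95
t & t = min(a, b) on (0.38, 0.38) = 0.38
(~q -> ~q) & (t & t) = min(a, b) on (0.95, 0.38) = 0.38
(s & ~t) & ((~q -> ~q) & (t & t)) = min(a, b) on (0.35, 0.38) = 0.35

0.35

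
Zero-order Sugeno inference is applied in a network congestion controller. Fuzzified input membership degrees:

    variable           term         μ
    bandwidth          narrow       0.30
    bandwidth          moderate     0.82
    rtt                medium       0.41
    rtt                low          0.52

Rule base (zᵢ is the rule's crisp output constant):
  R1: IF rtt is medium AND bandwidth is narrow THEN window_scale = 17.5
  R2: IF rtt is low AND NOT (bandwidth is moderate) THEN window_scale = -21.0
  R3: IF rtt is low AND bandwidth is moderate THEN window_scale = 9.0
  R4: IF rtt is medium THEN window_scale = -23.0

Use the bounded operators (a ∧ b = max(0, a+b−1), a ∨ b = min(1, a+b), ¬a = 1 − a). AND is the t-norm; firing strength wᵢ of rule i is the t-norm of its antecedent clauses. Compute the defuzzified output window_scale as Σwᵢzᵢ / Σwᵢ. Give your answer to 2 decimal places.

-8.49

R1 (z=17.5): medium=0.41, narrow=0.30; AND[max(0, a+b−1)] → w = 0.00
R2 (z=-21.0): low=0.52, ¬moderate=1−0.82=0.18; AND[max(0, a+b−1)] → w = 0.00
R3 (z=9.0): low=0.52, moderate=0.82; AND[max(0, a+b−1)] → w = 0.34
R4 (z=-23.0): medium=0.41 → w = 0.41
Weighted average = (0.00·17.5 + 0.00·-21.0 + 0.34·9.0 + 0.41·-23.0) / (0.00 + 0.00 + 0.34 + 0.41)
  = -6.3700 / 0.7500 = -8.49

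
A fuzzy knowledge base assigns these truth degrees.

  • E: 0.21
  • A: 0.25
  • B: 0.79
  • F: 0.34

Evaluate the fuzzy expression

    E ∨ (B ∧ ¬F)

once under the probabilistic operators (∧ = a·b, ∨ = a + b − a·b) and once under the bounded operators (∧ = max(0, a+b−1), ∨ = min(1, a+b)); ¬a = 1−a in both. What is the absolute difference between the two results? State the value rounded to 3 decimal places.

0.038

Under probabilistic:
  ¬F = 1 − 0.3400 = 0.6600
  B ∧ ¬F = a·b on (0.7900, 0.6600) = 0.5214
  E ∨ (B ∧ ¬F) = a + b − a·b on (0.2100, 0.5214) = 0.6219
  → value = 0.6219
Under bounded:
  ¬F = 1 − 0.34 = 0.66
  B ∧ ¬F = max(0, a+b−1) on (0.79, 0.66) = 0.45
  E ∨ (B ∧ ¬F) = min(1, a+b) on (0.21, 0.45) = 0.66
  → value = 0.6600
|0.6219 − 0.6600| = 0.038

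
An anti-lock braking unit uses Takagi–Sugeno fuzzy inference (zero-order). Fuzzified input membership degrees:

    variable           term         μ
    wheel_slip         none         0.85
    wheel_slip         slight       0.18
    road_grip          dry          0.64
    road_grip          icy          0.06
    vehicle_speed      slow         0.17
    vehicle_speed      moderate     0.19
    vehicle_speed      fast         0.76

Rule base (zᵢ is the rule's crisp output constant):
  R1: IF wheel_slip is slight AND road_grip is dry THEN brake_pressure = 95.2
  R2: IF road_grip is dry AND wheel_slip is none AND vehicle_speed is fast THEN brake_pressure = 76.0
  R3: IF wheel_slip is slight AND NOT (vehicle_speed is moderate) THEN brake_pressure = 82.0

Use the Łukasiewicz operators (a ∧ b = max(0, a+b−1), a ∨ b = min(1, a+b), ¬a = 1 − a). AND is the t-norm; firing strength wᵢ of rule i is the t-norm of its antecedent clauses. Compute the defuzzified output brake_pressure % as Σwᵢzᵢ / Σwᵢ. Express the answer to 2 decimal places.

R1 (z=95.2): slight=0.18, dry=0.64; AND[max(0, a+b−1)] → w = 0.00
R2 (z=76.0): dry=0.64, none=0.85, fast=0.76; AND[max(0, a+b−1)] → w = 0.25
R3 (z=82.0): slight=0.18, ¬moderate=1−0.19=0.81; AND[max(0, a+b−1)] → w = 0.00
Weighted average = (0.00·95.2 + 0.25·76.0 + 0.00·82.0) / (0.00 + 0.25 + 0.00)
  = 19.0000 / 0.2500 = 76.00

76.00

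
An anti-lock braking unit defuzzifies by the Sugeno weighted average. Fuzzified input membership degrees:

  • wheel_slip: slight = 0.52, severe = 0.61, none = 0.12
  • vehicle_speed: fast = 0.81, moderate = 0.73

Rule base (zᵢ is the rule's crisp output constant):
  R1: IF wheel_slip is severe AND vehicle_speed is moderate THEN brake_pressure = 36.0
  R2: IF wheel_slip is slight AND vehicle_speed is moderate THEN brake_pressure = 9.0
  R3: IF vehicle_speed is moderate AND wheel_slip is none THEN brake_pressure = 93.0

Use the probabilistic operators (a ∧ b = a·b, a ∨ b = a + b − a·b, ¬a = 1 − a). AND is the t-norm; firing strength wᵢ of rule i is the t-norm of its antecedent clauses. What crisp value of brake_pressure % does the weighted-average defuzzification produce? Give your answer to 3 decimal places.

30.240

R1 (z=36.0): severe=0.61, moderate=0.73; AND[a·b] → w = 0.4453
R2 (z=9.0): slight=0.52, moderate=0.73; AND[a·b] → w = 0.3796
R3 (z=93.0): moderate=0.73, none=0.12; AND[a·b] → w = 0.0876
Weighted average = (0.4453·36.0 + 0.3796·9.0 + 0.0876·93.0) / (0.4453 + 0.3796 + 0.0876)
  = 27.5940 / 0.9125 = 30.240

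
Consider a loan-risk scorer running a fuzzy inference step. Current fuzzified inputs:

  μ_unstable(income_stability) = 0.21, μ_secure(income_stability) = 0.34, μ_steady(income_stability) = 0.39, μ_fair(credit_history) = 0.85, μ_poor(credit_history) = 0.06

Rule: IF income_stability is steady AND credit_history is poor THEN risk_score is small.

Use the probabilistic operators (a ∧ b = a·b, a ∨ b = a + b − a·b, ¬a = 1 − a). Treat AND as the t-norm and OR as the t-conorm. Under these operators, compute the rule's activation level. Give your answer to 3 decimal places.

firing strength: steady=0.39, poor=0.06; AND[a·b] → w = 0.0234

0.023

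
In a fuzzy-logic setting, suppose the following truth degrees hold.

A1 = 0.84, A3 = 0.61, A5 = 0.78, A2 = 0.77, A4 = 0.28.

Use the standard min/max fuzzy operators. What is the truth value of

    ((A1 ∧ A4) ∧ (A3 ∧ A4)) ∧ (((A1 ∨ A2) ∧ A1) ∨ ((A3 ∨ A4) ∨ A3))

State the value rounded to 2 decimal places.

A1 ∧ A4 = min(a, b) on (0.84, 0.28) = 0.28
A3 ∧ A4 = min(a, b) on (0.61, 0.28) = 0.28
(A1 ∧ A4) ∧ (A3 ∧ A4) = min(a, b) on (0.28, 0.28) = 0.28
A1 ∨ A2 = max(a, b) on (0.84, 0.77) = 0.84
(A1 ∨ A2) ∧ A1 = min(a, b) on (0.84, 0.84) = 0.84
A3 ∨ A4 = max(a, b) on (0.61, 0.28) = 0.61
(A3 ∨ A4) ∨ A3 = max(a, b) on (0.61, 0.61) = 0.61
((A1 ∨ A2) ∧ A1) ∨ ((A3 ∨ A4) ∨ A3) = max(a, b) on (0.84, 0.61) = 0.84
((A1 ∧ A4) ∧ (A3 ∧ A4)) ∧ (((A1 ∨ A2) ∧ A1) ∨ ((A3 ∨ A4) ∨ A3)) = min(a, b) on (0.28, 0.84) = 0.28

0.28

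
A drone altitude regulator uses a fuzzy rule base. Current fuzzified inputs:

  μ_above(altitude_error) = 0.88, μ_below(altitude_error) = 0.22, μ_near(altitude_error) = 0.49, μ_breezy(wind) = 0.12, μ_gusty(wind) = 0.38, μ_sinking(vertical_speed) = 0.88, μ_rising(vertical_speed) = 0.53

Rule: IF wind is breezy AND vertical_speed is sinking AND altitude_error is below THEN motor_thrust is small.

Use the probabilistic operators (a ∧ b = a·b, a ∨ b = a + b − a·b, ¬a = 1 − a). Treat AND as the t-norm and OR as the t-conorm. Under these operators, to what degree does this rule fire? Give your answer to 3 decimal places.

firing strength: breezy=0.12, sinking=0.88, below=0.22; AND[a·b] → w = 0.0232

0.023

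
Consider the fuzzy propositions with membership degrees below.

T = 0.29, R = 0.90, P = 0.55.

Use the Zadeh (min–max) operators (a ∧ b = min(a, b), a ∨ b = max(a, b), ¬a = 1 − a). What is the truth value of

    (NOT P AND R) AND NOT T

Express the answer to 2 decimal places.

NOT P = 1 − 0.55 = 0.45
NOT P AND R = min(a, b) on (0.45, 0.90) = 0.45
NOT T = 1 − 0.29 = 0.71
(NOT P AND R) AND NOT T = min(a, b) on (0.45, 0.71) = 0.45

0.45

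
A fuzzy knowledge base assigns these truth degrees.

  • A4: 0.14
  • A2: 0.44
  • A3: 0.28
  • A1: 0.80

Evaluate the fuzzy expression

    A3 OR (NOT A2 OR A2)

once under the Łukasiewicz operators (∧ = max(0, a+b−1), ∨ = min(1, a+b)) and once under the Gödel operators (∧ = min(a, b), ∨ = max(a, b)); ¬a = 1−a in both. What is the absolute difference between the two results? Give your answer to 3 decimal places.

Under Łukasiewicz:
  NOT A2 = 1 − 0.44 = 0.56
  NOT A2 OR A2 = min(1, a+b) on (0.56, 0.44) = 1.00
  A3 OR (NOT A2 OR A2) = min(1, a+b) on (0.28, 1.00) = 1.00
  → value = 1.0000
Under Gödel:
  NOT A2 = 1 − 0.44 = 0.56
  NOT A2 OR A2 = max(a, b) on (0.56, 0.44) = 0.56
  A3 OR (NOT A2 OR A2) = max(a, b) on (0.28, 0.56) = 0.56
  → value = 0.5600
|1.0000 − 0.5600| = 0.440

0.440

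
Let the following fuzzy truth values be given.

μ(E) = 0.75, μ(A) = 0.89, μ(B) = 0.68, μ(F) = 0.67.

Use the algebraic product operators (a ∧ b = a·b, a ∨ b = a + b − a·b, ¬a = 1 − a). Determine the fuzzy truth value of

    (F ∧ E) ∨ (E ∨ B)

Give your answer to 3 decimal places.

F ∧ E = a·b on (0.6700, 0.7500) = 0.5025
E ∨ B = a + b − a·b on (0.7500, 0.6800) = 0.9200
(F ∧ E) ∨ (E ∨ B) = a + b − a·b on (0.5025, 0.9200) = 0.9602

0.960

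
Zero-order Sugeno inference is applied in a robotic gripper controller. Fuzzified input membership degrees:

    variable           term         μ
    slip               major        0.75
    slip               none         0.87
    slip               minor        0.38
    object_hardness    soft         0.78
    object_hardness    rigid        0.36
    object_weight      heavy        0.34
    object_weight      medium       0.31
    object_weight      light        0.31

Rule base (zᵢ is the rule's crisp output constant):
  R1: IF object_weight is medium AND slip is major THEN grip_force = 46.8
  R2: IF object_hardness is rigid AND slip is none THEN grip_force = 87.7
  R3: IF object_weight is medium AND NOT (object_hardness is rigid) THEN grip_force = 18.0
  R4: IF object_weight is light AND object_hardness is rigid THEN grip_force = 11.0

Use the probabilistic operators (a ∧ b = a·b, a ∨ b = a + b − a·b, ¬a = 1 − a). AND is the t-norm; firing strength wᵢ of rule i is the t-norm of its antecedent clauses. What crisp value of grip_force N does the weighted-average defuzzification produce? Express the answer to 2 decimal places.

R1 (z=46.8): medium=0.31, major=0.75; AND[a·b] → w = 0.2325
R2 (z=87.7): rigid=0.36, none=0.87; AND[a·b] → w = 0.3132
R3 (z=18.0): medium=0.31, ¬rigid=1−0.36=0.64; AND[a·b] → w = 0.1984
R4 (z=11.0): light=0.31, rigid=0.36; AND[a·b] → w = 0.1116
Weighted average = (0.2325·46.8 + 0.3132·87.7 + 0.1984·18.0 + 0.1116·11.0) / (0.2325 + 0.3132 + 0.1984 + 0.1116)
  = 43.1474 / 0.8557 = 50.42

50.42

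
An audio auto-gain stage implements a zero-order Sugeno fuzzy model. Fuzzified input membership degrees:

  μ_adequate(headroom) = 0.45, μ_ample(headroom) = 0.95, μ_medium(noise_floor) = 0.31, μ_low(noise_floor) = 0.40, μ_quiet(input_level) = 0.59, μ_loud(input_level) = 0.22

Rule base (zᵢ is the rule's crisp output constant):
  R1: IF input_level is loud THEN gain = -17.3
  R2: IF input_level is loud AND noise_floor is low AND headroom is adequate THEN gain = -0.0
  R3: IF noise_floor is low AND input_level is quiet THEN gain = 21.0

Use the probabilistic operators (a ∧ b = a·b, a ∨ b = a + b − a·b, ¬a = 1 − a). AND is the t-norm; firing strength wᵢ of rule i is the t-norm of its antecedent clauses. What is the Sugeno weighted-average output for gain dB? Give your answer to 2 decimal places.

R1 (z=-17.3): loud=0.22 → w = 0.2200
R2 (z=-0.0): loud=0.22, low=0.40, adequate=0.45; AND[a·b] → w = 0.0396
R3 (z=21.0): low=0.40, quiet=0.59; AND[a·b] → w = 0.2360
Weighted average = (0.2200·-17.3 + 0.0396·-0.0 + 0.2360·21.0) / (0.2200 + 0.0396 + 0.2360)
  = 1.1500 / 0.4956 = 2.32

2.32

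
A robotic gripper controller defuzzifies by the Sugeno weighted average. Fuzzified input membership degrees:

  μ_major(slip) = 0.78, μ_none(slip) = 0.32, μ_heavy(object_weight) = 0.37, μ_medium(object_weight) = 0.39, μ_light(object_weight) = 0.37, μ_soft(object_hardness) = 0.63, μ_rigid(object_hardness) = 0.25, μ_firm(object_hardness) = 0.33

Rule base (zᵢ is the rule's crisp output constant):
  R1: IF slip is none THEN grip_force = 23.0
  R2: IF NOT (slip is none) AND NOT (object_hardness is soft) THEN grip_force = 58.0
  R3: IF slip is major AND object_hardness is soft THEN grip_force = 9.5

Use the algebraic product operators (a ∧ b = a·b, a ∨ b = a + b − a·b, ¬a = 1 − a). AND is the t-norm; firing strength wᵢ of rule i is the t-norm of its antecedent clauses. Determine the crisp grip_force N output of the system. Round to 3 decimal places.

R1 (z=23.0): none=0.32 → w = 0.3200
R2 (z=58.0): ¬none=1−0.32=0.68, ¬soft=1−0.63=0.37; AND[a·b] → w = 0.2516
R3 (z=9.5): major=0.78, soft=0.63; AND[a·b] → w = 0.4914
Weighted average = (0.3200·23.0 + 0.2516·58.0 + 0.4914·9.5) / (0.3200 + 0.2516 + 0.4914)
  = 26.6211 / 1.0630 = 25.043

25.043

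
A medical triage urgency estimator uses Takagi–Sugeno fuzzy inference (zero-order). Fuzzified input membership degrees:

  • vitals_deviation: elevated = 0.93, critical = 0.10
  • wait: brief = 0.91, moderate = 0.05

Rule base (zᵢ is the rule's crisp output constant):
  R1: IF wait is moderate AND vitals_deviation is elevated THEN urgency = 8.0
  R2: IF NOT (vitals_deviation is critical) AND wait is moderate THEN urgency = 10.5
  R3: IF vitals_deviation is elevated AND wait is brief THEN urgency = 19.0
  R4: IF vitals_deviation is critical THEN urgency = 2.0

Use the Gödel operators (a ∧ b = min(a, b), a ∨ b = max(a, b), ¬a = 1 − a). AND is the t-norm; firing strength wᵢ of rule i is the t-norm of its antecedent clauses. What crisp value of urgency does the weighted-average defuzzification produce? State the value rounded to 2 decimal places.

16.59

R1 (z=8.0): moderate=0.05, elevated=0.93; AND[min(a, b)] → w = 0.05
R2 (z=10.5): ¬critical=1−0.10=0.90, moderate=0.05; AND[min(a, b)] → w = 0.05
R3 (z=19.0): elevated=0.93, brief=0.91; AND[min(a, b)] → w = 0.91
R4 (z=2.0): critical=0.10 → w = 0.10
Weighted average = (0.05·8.0 + 0.05·10.5 + 0.91·19.0 + 0.10·2.0) / (0.05 + 0.05 + 0.91 + 0.10)
  = 18.4150 / 1.1100 = 16.59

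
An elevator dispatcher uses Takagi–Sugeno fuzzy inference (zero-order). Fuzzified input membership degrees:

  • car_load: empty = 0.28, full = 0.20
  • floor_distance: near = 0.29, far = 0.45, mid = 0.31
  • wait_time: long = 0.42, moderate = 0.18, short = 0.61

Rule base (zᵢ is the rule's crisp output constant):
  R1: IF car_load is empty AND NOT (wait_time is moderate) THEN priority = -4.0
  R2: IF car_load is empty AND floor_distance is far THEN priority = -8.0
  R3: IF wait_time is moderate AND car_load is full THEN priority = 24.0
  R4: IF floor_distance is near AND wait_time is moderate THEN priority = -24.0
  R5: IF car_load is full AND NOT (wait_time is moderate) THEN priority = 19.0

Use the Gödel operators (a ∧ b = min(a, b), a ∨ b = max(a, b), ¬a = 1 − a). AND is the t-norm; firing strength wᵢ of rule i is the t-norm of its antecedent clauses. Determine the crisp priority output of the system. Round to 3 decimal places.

0.393

R1 (z=-4.0): empty=0.28, ¬moderate=1−0.18=0.82; AND[min(a, b)] → w = 0.28
R2 (z=-8.0): empty=0.28, far=0.45; AND[min(a, b)] → w = 0.28
R3 (z=24.0): moderate=0.18, full=0.20; AND[min(a, b)] → w = 0.18
R4 (z=-24.0): near=0.29, moderate=0.18; AND[min(a, b)] → w = 0.18
R5 (z=19.0): full=0.20, ¬moderate=1−0.18=0.82; AND[min(a, b)] → w = 0.20
Weighted average = (0.28·-4.0 + 0.28·-8.0 + 0.18·24.0 + 0.18·-24.0 + 0.20·19.0) / (0.28 + 0.28 + 0.18 + 0.18 + 0.20)
  = 0.4400 / 1.1200 = 0.393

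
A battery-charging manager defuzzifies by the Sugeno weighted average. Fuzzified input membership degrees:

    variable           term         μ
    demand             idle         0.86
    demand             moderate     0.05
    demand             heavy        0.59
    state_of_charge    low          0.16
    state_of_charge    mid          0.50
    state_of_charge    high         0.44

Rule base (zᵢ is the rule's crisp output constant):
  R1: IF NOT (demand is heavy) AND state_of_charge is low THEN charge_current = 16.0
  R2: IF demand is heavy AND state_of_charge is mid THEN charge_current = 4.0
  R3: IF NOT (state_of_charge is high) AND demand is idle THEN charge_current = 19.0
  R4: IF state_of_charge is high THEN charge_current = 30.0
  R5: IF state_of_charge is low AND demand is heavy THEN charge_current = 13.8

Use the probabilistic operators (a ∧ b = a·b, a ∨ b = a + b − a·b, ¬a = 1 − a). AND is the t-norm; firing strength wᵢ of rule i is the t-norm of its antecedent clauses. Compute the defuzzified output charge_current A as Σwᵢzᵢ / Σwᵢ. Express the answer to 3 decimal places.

R1 (z=16.0): ¬heavy=1−0.59=0.41, low=0.16; AND[a·b] → w = 0.0656
R2 (z=4.0): heavy=0.59, mid=0.50; AND[a·b] → w = 0.2950
R3 (z=19.0): ¬high=1−0.44=0.56, idle=0.86; AND[a·b] → w = 0.4816
R4 (z=30.0): high=0.44 → w = 0.4400
R5 (z=13.8): low=0.16, heavy=0.59; AND[a·b] → w = 0.0944
Weighted average = (0.0656·16.0 + 0.2950·4.0 + 0.4816·19.0 + 0.4400·30.0 + 0.0944·13.8) / (0.0656 + 0.2950 + 0.4816 + 0.4400 + 0.0944)
  = 25.8827 / 1.3766 = 18.802

18.802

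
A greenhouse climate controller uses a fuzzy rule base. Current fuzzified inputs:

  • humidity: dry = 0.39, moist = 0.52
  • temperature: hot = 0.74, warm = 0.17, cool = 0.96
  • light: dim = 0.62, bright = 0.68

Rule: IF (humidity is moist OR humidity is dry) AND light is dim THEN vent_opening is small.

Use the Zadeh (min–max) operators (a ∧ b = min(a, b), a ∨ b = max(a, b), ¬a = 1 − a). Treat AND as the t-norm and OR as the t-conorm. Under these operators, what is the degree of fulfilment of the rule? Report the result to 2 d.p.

firing strength: (moist=0.52 OR dry=0.39) = 0.52; AND[min(a, b)] with dim=0.62 → w = 0.52

0.52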